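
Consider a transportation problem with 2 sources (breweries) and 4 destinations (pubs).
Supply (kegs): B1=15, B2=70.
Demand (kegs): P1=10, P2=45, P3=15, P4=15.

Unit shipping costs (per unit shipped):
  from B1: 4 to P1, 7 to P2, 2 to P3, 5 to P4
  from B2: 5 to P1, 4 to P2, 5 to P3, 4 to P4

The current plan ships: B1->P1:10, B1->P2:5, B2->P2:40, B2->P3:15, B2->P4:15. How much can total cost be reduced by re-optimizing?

Current plan cost = 10·4 + 5·7 + 40·4 + 15·5 + 15·4 = 370.
Optimal plan:
  B1–P3: 15 × 2 = 30
  B2–P1: 10 × 5 = 50
  B2–P2: 45 × 4 = 180
  B2–P4: 15 × 4 = 60
Optimal cost = 320.
Saving = 370 − 320 = 50.

50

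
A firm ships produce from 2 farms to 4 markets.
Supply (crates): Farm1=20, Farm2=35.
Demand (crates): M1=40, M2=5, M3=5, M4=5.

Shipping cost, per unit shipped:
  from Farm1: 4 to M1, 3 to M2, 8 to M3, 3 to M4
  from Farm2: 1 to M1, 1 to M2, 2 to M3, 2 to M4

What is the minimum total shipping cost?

110

One minimum-cost allocation:
  Farm1->M1: 10 × 4 = 40
  Farm1->M2: 5 × 3 = 15
  Farm1->M4: 5 × 3 = 15
  Farm2->M1: 30 × 1 = 30
  Farm2->M3: 5 × 2 = 10
Total = 40 + 15 + 15 + 30 + 10 = 110.
(Supply check: Farm1 ships 20; Farm2 ships 35.)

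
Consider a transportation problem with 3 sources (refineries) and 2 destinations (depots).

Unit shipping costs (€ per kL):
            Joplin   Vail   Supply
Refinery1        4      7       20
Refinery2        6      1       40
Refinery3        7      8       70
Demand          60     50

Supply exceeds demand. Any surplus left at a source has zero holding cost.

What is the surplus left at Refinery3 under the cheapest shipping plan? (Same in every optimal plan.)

20

Minimum-cost shipments:
  Refinery1 to Joplin: 20 × €4 = €80
  Refinery2 to Vail: 40 × €1 = €40
  Refinery3 to Joplin: 40 × €7 = €280
  Refinery3 to Vail: 10 × €8 = €80
Total cost = €480.
Refinery3 ships 50 of its 70, leaving 20.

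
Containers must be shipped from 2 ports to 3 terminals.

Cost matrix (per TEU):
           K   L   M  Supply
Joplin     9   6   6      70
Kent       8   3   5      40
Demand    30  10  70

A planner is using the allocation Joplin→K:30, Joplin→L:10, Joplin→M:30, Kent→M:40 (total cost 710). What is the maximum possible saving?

20

Current plan cost = 30·9 + 10·6 + 30·6 + 40·5 = 710.
Optimal plan:
  Joplin→K: 30 × 9 = 270
  Joplin→M: 40 × 6 = 240
  Kent→L: 10 × 3 = 30
  Kent→M: 30 × 5 = 150
Optimal cost = 690.
Saving = 710 − 690 = 20.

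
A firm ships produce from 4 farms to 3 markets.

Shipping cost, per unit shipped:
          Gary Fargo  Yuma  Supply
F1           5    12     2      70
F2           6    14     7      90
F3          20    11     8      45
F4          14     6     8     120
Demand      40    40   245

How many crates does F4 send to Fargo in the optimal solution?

40

Solving gives:
  F1->Yuma: 70 crates
  F2->Gary: 40 crates
  F2->Yuma: 50 crates
  F3->Yuma: 45 crates
  F4->Fargo: 40 crates
  F4->Yuma: 80 crates
Total cost = 1970.
So F4→Fargo carries 40 crates.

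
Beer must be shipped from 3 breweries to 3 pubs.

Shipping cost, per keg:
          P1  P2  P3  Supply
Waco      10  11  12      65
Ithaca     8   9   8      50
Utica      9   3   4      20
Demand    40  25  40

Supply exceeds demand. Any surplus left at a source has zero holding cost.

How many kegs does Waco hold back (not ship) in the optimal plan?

30

Minimum-cost shipments:
  Waco–P1: 30 kegs
  Waco–P2: 5 kegs
  Ithaca–P1: 10 kegs
  Ithaca–P3: 40 kegs
  Utica–P2: 20 kegs
Total cost = 815.
Waco ships 35 of its 65, leaving 30.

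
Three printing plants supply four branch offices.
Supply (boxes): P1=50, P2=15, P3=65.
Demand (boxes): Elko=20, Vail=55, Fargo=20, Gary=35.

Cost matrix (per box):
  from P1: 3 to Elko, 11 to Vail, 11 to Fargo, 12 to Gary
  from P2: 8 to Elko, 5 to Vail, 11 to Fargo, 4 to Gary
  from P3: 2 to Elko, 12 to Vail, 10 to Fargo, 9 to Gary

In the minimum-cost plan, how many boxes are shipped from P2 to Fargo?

The minimum-cost plan:
  P1 to Vail: 50 × 11 = 550
  P2 to Vail: 5 × 5 = 25
  P2 to Gary: 10 × 4 = 40
  P3 to Elko: 20 × 2 = 40
  P3 to Fargo: 20 × 10 = 200
  P3 to Gary: 25 × 9 = 225
Total cost = 1080.
The route P2→Fargo is not used.

0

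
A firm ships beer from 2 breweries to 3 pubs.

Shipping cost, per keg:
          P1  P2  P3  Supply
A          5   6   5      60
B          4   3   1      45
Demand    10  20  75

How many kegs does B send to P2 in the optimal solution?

Solving gives:
  A to P1: 10 × 5 = 50
  A to P2: 20 × 6 = 120
  A to P3: 30 × 5 = 150
  B to P3: 45 × 1 = 45
Total cost = 365.
The route B→P2 is not used.

0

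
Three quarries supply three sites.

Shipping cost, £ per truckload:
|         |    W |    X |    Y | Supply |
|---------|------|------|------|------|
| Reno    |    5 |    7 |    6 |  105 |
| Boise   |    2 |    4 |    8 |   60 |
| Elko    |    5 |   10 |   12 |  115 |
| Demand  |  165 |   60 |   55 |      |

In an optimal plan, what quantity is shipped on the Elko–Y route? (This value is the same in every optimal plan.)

0

The minimum-cost plan:
  Reno→X: 50 × £7 = £350
  Reno→Y: 55 × £6 = £330
  Boise→W: 50 × £2 = £100
  Boise→X: 10 × £4 = £40
  Elko→W: 115 × £5 = £575
Total cost = £1395.
The route Elko→Y is not used.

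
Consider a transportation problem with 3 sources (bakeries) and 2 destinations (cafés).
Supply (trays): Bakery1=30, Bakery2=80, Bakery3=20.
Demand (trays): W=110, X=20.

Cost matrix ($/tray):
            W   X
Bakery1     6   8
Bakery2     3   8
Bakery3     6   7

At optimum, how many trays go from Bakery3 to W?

The minimum-cost plan:
  Bakery1–W: 30 trays
  Bakery2–W: 80 trays
  Bakery3–X: 20 trays
Total cost = $560.
The route Bakery3→W is not used.

0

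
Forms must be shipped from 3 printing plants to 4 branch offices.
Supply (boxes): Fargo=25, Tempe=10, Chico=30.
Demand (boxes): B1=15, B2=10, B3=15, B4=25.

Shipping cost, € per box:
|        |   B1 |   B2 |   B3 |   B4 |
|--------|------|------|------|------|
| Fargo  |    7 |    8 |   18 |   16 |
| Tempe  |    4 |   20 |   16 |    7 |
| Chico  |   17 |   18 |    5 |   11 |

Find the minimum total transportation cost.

A cheapest plan:
  Fargo→B1: 15 boxes
  Fargo→B2: 10 boxes
  Tempe→B4: 10 boxes
  Chico→B3: 15 boxes
  Chico→B4: 15 boxes
Total cost = €495.

495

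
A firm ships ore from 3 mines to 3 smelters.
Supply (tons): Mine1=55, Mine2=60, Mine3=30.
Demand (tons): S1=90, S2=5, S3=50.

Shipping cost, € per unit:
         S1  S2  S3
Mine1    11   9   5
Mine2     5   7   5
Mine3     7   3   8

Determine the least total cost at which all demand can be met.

One minimum-cost allocation:
  Mine1–S1: 5 × €11 = €55
  Mine1–S3: 50 × €5 = €250
  Mine2–S1: 60 × €5 = €300
  Mine3–S1: 25 × €7 = €175
  Mine3–S2: 5 × €3 = €15
Total = 55 + 250 + 300 + 175 + 15 = €795.

795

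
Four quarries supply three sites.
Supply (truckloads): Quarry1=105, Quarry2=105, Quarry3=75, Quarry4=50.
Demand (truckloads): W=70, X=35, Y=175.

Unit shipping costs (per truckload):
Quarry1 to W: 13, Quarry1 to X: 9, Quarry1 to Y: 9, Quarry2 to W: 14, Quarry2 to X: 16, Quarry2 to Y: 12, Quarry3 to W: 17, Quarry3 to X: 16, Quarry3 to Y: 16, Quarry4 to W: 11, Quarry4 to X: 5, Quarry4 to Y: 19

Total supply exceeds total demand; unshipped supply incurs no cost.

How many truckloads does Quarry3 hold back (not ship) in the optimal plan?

Minimum-cost shipments:
  Quarry1→Y: 105 × 9 = 945
  Quarry2→W: 35 × 14 = 490
  Quarry2→Y: 70 × 12 = 840
  Quarry3→W: 20 × 17 = 340
  Quarry4→W: 15 × 11 = 165
  Quarry4→X: 35 × 5 = 175
Total cost = 2955.
Quarry3 ships 20 of its 75, leaving 55.

55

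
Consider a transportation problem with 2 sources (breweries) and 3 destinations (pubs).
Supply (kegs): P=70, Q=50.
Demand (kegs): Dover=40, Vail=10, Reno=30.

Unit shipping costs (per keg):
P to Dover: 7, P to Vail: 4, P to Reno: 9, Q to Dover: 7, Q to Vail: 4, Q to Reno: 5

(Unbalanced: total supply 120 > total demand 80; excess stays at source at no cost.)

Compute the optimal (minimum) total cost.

Optimal allocation:
  P to Dover: 40 × 7 = 280
  P to Vail: 10 × 4 = 40
  Q to Reno: 30 × 5 = 150
Total = 280 + 40 + 150 = 470.

470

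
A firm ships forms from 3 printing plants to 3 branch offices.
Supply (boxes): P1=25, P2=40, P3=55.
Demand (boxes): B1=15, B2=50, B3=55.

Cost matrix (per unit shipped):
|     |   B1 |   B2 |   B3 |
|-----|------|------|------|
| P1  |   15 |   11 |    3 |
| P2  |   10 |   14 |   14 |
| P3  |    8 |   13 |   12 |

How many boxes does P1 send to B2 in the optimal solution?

Optimal shipments:
  P1→B3: 25 × 3 = 75
  P2→B2: 40 × 14 = 560
  P3→B1: 15 × 8 = 120
  P3→B2: 10 × 13 = 130
  P3→B3: 30 × 12 = 360
Total cost = 1245.
The route P1→B2 is not used.

0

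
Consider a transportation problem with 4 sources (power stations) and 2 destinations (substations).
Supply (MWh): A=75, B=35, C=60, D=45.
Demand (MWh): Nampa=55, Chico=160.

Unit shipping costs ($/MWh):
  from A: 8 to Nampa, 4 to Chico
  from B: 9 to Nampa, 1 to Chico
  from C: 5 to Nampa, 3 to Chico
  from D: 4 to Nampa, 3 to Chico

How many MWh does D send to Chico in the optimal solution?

The minimum-cost plan:
  A to Chico: 75 × $4 = $300
  B to Chico: 35 × $1 = $35
  C to Nampa: 10 × $5 = $50
  C to Chico: 50 × $3 = $150
  D to Nampa: 45 × $4 = $180
Total cost = $715.
The route D→Chico is not used.

0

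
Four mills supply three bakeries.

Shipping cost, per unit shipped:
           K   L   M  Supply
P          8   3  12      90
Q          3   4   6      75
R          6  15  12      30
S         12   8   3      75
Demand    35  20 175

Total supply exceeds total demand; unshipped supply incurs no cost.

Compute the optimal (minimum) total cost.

1255

A cheapest plan:
  P–K: 5 × 8 = 40
  P–L: 20 × 3 = 60
  P–M: 25 × 12 = 300
  Q–M: 75 × 6 = 450
  R–K: 30 × 6 = 180
  S–M: 75 × 3 = 225
Total = 40 + 60 + 300 + 450 + 180 + 225 = 1255.
(Supply check: P ships 50; Q ships 75; R ships 30; S ships 75.)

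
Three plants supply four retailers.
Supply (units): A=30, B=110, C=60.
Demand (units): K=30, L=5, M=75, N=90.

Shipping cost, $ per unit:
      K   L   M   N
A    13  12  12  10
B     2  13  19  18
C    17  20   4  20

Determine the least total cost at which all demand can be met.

One minimum-cost allocation:
  A–N: 30 × $10 = $300
  B–K: 30 × $2 = $60
  B–L: 5 × $13 = $65
  B–M: 15 × $19 = $285
  B–N: 60 × $18 = $1080
  C–M: 60 × $4 = $240
Total = 300 + 60 + 65 + 285 + 1080 + 240 = $2030.

2030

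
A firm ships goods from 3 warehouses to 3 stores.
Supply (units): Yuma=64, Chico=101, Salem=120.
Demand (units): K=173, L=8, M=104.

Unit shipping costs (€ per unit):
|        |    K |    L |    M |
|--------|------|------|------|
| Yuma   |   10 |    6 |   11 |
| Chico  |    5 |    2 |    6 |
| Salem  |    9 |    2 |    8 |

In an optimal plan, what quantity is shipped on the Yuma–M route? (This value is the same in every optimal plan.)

The minimum-cost plan:
  Yuma->K: 64 units
  Chico->K: 101 units
  Salem->K: 8 units
  Salem->L: 8 units
  Salem->M: 104 units
Total cost = €2065.
The route Yuma→M is not used.

0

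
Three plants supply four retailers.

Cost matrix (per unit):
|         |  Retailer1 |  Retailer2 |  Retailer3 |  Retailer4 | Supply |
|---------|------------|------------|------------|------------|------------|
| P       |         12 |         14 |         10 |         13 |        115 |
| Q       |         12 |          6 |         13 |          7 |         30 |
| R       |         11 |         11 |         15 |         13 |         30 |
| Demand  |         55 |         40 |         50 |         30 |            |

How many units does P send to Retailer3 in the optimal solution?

The minimum-cost plan:
  P→Retailer1: 35 × 12 = 420
  P→Retailer3: 50 × 10 = 500
  P→Retailer4: 30 × 13 = 390
  Q→Retailer2: 30 × 6 = 180
  R→Retailer1: 20 × 11 = 220
  R→Retailer2: 10 × 11 = 110
Total cost = 1820.
So P→Retailer3 carries 50 units.

50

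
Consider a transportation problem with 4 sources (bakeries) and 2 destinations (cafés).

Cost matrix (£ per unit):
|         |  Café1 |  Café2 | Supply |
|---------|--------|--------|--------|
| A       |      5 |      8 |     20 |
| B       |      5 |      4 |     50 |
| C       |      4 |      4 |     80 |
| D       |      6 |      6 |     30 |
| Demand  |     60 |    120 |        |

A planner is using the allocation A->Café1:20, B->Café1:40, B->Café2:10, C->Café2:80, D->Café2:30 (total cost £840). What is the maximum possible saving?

40

Current plan cost = 20·5 + 40·5 + 10·4 + 80·4 + 30·6 = £840.
Optimal plan:
  A to Café1: 20 × £5 = £100
  B to Café2: 50 × £4 = £200
  C to Café1: 10 × £4 = £40
  C to Café2: 70 × £4 = £280
  D to Café1: 30 × £6 = £180
Optimal cost = £800.
Saving = 840 − 800 = £40.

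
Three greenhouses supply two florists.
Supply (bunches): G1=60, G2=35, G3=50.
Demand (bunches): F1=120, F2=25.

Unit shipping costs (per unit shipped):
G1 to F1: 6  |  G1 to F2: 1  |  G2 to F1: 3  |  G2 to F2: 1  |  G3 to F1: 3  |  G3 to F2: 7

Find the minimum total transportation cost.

490

An optimal shipping plan:
  G1–F1: 35 bunches
  G1–F2: 25 bunches
  G2–F1: 35 bunches
  G3–F1: 50 bunches
Total cost = 490.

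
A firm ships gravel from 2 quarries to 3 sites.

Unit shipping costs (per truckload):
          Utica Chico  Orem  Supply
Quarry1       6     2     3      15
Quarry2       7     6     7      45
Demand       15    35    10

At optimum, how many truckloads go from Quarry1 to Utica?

0

The minimum-cost plan:
  Quarry1->Chico: 15 × 2 = 30
  Quarry2->Utica: 15 × 7 = 105
  Quarry2->Chico: 20 × 6 = 120
  Quarry2->Orem: 10 × 7 = 70
Total cost = 325.
The route Quarry1→Utica is not used.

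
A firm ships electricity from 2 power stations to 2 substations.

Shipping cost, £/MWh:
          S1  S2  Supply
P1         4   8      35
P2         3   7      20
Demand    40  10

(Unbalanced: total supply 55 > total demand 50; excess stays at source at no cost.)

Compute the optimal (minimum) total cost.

220

An optimal shipping plan:
  P1 to S1: 20 × £4 = £80
  P1 to S2: 10 × £8 = £80
  P2 to S1: 20 × £3 = £60
Total = 80 + 80 + 60 = £220.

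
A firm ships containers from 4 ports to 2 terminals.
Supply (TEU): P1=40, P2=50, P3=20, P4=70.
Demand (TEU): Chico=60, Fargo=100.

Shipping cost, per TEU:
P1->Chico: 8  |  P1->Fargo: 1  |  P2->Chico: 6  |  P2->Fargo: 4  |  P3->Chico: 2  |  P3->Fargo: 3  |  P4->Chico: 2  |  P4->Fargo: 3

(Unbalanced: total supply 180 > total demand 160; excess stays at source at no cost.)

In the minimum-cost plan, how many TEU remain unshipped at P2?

20

Minimum-cost shipments:
  P1→Fargo: 40 × 1 = 40
  P2→Fargo: 30 × 4 = 120
  P3→Chico: 20 × 2 = 40
  P4→Chico: 40 × 2 = 80
  P4→Fargo: 30 × 3 = 90
Total cost = 370.
P2 ships 30 of its 50, leaving 20.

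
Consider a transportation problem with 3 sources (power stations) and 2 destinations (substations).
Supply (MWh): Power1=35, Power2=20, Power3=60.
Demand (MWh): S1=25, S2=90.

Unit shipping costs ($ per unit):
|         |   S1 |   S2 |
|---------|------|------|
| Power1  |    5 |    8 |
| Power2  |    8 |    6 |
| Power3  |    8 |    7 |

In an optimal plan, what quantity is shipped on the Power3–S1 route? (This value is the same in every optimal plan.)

0

Solving gives:
  Power1–S1: 25 × $5 = $125
  Power1–S2: 10 × $8 = $80
  Power2–S2: 20 × $6 = $120
  Power3–S2: 60 × $7 = $420
Total cost = $745.
The route Power3→S1 is not used.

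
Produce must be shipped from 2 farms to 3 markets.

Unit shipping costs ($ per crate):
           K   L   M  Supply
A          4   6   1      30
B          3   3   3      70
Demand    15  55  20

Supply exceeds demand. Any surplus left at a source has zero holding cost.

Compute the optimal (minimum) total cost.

An optimal shipping plan:
  A→M: 20 × $1 = $20
  B→K: 15 × $3 = $45
  B→L: 55 × $3 = $165
Total = 20 + 45 + 165 = $230.

230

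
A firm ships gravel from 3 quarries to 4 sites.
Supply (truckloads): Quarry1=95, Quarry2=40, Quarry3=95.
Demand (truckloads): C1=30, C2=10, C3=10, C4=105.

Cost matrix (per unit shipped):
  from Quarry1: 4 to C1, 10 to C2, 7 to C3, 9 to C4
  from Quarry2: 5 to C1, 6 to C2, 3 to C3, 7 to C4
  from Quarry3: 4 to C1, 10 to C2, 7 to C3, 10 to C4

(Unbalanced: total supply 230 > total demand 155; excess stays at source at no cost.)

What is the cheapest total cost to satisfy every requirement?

1115

Optimal allocation:
  Quarry1→C4: 85 × 9 = 765
  Quarry2→C2: 10 × 6 = 60
  Quarry2→C3: 10 × 3 = 30
  Quarry2→C4: 20 × 7 = 140
  Quarry3→C1: 30 × 4 = 120
Total = 765 + 60 + 30 + 140 + 120 = 1115.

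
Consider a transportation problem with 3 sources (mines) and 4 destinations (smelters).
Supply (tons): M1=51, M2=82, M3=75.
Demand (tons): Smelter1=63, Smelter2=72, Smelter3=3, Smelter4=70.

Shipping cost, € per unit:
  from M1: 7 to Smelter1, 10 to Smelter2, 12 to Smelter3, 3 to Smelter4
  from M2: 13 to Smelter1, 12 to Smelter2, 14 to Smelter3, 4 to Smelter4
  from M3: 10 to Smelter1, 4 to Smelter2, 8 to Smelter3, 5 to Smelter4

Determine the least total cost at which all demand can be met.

Optimal allocation:
  M1–Smelter1: 51 × €7 = €357
  M2–Smelter1: 12 × €13 = €156
  M2–Smelter4: 70 × €4 = €280
  M3–Smelter2: 72 × €4 = €288
  M3–Smelter3: 3 × €8 = €24
Total = 357 + 156 + 280 + 288 + 24 = €1105.
(Supply check: M1 ships 51; M2 ships 82; M3 ships 75.)

1105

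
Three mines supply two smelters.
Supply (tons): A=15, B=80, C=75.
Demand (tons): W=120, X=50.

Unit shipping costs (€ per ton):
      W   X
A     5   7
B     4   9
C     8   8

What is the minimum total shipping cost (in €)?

An optimal shipping plan:
  A→W: 15 × €5 = €75
  B→W: 80 × €4 = €320
  C→W: 25 × €8 = €200
  C→X: 50 × €8 = €400
Total = 75 + 320 + 200 + 400 = €995.
(Supply check: A ships 15; B ships 80; C ships 75.)

995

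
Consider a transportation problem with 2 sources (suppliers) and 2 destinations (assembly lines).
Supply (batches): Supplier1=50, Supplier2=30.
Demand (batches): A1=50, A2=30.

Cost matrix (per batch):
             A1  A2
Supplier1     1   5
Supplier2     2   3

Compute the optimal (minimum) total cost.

140

An optimal shipping plan:
  Supplier1–A1: 50 × 1 = 50
  Supplier2–A2: 30 × 3 = 90
Total = 50 + 90 = 140.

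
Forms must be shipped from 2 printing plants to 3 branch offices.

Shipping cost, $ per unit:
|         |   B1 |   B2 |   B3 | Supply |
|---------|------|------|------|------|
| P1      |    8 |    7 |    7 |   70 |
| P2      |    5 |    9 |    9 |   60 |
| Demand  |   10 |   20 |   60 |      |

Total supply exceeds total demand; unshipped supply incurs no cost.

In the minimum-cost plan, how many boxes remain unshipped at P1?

An optimal plan:
  P1 to B2: 20 × $7 = $140
  P1 to B3: 50 × $7 = $350
  P2 to B1: 10 × $5 = $50
  P2 to B3: 10 × $9 = $90
Total cost = $630.
P1 ships 70 of its 70, leaving 0.

0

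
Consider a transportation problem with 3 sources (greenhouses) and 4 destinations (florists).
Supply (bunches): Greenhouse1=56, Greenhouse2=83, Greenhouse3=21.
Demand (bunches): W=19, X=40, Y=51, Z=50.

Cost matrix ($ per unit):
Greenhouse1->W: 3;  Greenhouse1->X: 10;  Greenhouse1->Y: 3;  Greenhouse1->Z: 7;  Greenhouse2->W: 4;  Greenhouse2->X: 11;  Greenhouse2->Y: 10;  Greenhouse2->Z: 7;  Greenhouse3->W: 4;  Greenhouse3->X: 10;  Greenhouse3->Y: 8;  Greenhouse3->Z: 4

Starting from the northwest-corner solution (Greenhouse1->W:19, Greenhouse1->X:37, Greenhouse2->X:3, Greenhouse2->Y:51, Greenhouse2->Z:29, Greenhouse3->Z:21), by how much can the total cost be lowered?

306

Current plan cost = 19·3 + 37·10 + 3·11 + 51·10 + 29·7 + 21·4 = $1257.
Optimal plan:
  Greenhouse1 to X: 5 × $10 = $50
  Greenhouse1 to Y: 51 × $3 = $153
  Greenhouse2 to W: 19 × $4 = $76
  Greenhouse2 to X: 35 × $11 = $385
  Greenhouse2 to Z: 29 × $7 = $203
  Greenhouse3 to Z: 21 × $4 = $84
Optimal cost = $951.
Saving = 1257 − 951 = $306.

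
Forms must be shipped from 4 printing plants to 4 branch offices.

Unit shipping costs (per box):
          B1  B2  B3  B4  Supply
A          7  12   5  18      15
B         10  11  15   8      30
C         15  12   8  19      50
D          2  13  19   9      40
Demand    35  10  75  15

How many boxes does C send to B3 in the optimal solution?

The minimum-cost plan:
  A to B3: 15 boxes
  B to B2: 10 boxes
  B to B3: 10 boxes
  B to B4: 10 boxes
  C to B3: 50 boxes
  D to B1: 35 boxes
  D to B4: 5 boxes
Total cost = 930.
So C→B3 carries 50 boxes.

50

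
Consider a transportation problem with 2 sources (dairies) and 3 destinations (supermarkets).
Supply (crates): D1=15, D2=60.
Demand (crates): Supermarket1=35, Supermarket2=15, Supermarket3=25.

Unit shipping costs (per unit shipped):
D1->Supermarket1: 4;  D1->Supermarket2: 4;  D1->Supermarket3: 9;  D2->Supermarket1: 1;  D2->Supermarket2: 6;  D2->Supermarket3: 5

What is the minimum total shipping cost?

An optimal shipping plan:
  D1→Supermarket2: 15 × 4 = 60
  D2→Supermarket1: 35 × 1 = 35
  D2→Supermarket3: 25 × 5 = 125
Total = 60 + 35 + 125 = 220.
(Supply check: D1 ships 15; D2 ships 60.)

220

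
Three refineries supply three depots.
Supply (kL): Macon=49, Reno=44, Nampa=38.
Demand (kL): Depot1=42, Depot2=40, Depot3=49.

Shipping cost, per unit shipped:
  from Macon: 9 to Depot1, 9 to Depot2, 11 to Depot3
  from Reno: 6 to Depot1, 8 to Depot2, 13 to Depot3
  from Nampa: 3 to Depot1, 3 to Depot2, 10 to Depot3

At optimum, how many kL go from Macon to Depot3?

49

The minimum-cost plan:
  Macon to Depot3: 49 × 11 = 539
  Reno to Depot1: 42 × 6 = 252
  Reno to Depot2: 2 × 8 = 16
  Nampa to Depot2: 38 × 3 = 114
Total cost = 921.
So Macon→Depot3 carries 49 kL.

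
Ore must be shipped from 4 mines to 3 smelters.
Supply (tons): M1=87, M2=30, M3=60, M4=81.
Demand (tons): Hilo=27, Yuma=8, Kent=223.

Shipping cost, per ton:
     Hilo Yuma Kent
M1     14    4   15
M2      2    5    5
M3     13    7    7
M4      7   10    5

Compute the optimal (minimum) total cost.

2111

One minimum-cost allocation:
  M1→Yuma: 8 × 4 = 32
  M1→Kent: 79 × 15 = 1185
  M2→Hilo: 27 × 2 = 54
  M2→Kent: 3 × 5 = 15
  M3→Kent: 60 × 7 = 420
  M4→Kent: 81 × 5 = 405
Total = 32 + 1185 + 54 + 15 + 420 + 405 = 2111.
(Supply check: M1 ships 87; M2 ships 30; M3 ships 60; M4 ships 81.)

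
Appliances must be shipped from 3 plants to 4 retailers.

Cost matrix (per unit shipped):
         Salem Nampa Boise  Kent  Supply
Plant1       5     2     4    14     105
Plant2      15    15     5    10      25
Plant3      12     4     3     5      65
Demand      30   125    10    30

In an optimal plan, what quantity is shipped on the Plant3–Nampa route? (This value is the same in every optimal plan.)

The minimum-cost plan:
  Plant1 to Salem: 30 × 5 = 150
  Plant1 to Nampa: 75 × 2 = 150
  Plant2 to Boise: 10 × 5 = 50
  Plant2 to Kent: 15 × 10 = 150
  Plant3 to Nampa: 50 × 4 = 200
  Plant3 to Kent: 15 × 5 = 75
Total cost = 775.
So Plant3→Nampa carries 50 units.

50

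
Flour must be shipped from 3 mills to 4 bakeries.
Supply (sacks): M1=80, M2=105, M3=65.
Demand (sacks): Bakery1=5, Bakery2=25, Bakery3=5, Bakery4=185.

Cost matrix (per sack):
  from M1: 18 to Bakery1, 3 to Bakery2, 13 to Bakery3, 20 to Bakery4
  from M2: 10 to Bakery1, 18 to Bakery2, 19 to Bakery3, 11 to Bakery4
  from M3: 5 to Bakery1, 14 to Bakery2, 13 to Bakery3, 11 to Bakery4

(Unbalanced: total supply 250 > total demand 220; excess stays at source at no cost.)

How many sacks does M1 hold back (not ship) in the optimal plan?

Minimum-cost shipments:
  M1->Bakery2: 25 × 3 = 75
  M1->Bakery3: 5 × 13 = 65
  M1->Bakery4: 20 × 20 = 400
  M2->Bakery4: 105 × 11 = 1155
  M3->Bakery1: 5 × 5 = 25
  M3->Bakery4: 60 × 11 = 660
Total cost = 2380.
M1 ships 50 of its 80, leaving 30.

30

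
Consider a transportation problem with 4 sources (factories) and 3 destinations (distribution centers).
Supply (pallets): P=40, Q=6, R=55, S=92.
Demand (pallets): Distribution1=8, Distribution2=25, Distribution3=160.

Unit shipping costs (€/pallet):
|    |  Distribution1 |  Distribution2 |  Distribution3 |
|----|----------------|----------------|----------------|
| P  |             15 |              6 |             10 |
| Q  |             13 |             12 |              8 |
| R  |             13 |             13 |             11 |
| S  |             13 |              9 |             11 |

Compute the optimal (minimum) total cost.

1981

A cheapest plan:
  P–Distribution2: 25 × €6 = €150
  P–Distribution3: 15 × €10 = €150
  Q–Distribution3: 6 × €8 = €48
  R–Distribution1: 8 × €13 = €104
  R–Distribution3: 47 × €11 = €517
  S–Distribution3: 92 × €11 = €1012
Total = 150 + 150 + 48 + 104 + 517 + 1012 = €1981.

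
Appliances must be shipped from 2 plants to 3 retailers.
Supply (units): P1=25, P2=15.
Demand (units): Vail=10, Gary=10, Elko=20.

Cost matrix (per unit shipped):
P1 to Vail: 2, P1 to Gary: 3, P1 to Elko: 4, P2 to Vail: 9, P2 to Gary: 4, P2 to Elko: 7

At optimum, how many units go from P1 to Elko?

15

Optimal shipments:
  P1→Vail: 10 units
  P1→Elko: 15 units
  P2→Gary: 10 units
  P2→Elko: 5 units
Total cost = 155.
So P1→Elko carries 15 units.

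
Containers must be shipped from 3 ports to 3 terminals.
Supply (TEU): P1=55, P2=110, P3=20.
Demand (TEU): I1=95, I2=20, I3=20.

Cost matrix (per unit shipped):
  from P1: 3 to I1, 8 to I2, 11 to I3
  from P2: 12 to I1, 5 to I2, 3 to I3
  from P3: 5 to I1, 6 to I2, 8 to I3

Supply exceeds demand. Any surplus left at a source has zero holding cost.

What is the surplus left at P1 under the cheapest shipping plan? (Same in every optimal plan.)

0

An optimal plan:
  P1→I1: 55 TEU
  P2→I1: 20 TEU
  P2→I2: 20 TEU
  P2→I3: 20 TEU
  P3→I1: 20 TEU
Total cost = 665.
P1 ships 55 of its 55, leaving 0.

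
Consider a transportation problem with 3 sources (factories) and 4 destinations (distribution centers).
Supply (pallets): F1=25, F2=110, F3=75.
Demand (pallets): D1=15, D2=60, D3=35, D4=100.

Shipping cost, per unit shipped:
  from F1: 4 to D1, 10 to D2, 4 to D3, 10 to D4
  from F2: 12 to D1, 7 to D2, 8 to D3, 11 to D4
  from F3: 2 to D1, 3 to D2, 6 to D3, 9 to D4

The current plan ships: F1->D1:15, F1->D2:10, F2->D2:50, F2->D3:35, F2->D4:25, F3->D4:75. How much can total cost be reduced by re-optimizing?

250

Current plan cost = 15·4 + 10·10 + 50·7 + 35·8 + 25·11 + 75·9 = 1740.
Optimal plan:
  F1–D3: 25 pallets
  F2–D3: 10 pallets
  F2–D4: 100 pallets
  F3–D1: 15 pallets
  F3–D2: 60 pallets
Optimal cost = 1490.
Saving = 1740 − 1490 = 250.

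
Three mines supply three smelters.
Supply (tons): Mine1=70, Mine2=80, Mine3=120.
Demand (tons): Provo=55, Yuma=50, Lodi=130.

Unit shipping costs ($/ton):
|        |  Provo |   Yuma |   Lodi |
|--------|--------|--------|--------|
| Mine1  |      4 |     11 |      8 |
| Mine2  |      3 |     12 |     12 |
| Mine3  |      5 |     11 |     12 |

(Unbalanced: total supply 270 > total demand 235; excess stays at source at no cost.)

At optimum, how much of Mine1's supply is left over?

Minimum-cost shipments:
  Mine1→Lodi: 70 tons
  Mine2→Provo: 55 tons
  Mine2→Lodi: 25 tons
  Mine3→Yuma: 50 tons
  Mine3→Lodi: 35 tons
Total cost = $1995.
Mine1 ships 70 of its 70, leaving 0.

0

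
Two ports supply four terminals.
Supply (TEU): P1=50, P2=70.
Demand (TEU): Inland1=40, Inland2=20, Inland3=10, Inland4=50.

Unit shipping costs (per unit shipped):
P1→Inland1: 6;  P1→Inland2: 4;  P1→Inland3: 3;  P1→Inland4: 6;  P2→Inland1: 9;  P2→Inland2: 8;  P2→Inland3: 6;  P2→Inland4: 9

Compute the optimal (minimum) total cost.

Optimal allocation:
  P1→Inland1: 30 × 6 = 180
  P1→Inland2: 20 × 4 = 80
  P2→Inland1: 10 × 9 = 90
  P2→Inland3: 10 × 6 = 60
  P2→Inland4: 50 × 9 = 450
Total = 180 + 80 + 90 + 60 + 450 = 860.

860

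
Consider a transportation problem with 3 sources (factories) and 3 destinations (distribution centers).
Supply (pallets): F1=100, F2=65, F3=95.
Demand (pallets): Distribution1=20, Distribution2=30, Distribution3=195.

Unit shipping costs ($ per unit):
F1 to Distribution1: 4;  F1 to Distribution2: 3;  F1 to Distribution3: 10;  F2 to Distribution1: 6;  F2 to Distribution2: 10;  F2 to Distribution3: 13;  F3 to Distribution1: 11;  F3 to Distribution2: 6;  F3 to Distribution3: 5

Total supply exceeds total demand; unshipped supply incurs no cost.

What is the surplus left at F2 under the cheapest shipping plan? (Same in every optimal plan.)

An optimal plan:
  F1->Distribution2: 30 × $3 = $90
  F1->Distribution3: 70 × $10 = $700
  F2->Distribution1: 20 × $6 = $120
  F2->Distribution3: 30 × $13 = $390
  F3->Distribution3: 95 × $5 = $475
Total cost = $1775.
F2 ships 50 of its 65, leaving 15.

15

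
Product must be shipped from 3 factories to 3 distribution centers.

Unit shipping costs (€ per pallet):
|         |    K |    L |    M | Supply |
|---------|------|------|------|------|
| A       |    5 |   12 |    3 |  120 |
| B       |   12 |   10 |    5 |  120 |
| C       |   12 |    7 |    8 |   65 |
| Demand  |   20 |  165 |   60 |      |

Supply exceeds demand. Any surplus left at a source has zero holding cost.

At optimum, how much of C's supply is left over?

Minimum-cost shipments:
  A→K: 20 pallets
  A→M: 60 pallets
  B→L: 100 pallets
  C→L: 65 pallets
Total cost = €1735.
C ships 65 of its 65, leaving 0.

0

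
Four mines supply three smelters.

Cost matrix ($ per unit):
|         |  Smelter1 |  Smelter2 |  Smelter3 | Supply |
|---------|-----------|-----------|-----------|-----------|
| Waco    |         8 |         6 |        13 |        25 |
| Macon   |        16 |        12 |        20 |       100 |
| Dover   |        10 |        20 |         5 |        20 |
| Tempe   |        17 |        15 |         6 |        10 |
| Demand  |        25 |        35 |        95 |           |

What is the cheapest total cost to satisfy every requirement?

One minimum-cost allocation:
  Waco→Smelter1: 25 tons
  Macon→Smelter2: 35 tons
  Macon→Smelter3: 65 tons
  Dover→Smelter3: 20 tons
  Tempe→Smelter3: 10 tons
Total cost = $2080.
(Supply check: Waco ships 25; Macon ships 100; Dover ships 20; Tempe ships 10.)

2080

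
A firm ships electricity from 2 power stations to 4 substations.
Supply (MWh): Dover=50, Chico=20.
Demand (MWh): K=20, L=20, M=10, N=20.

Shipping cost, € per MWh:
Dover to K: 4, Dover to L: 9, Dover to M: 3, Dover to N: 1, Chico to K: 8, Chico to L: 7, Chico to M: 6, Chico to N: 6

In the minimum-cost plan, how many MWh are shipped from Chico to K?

Solving gives:
  Dover to K: 20 × €4 = €80
  Dover to M: 10 × €3 = €30
  Dover to N: 20 × €1 = €20
  Chico to L: 20 × €7 = €140
Total cost = €270.
The route Chico→K is not used.

0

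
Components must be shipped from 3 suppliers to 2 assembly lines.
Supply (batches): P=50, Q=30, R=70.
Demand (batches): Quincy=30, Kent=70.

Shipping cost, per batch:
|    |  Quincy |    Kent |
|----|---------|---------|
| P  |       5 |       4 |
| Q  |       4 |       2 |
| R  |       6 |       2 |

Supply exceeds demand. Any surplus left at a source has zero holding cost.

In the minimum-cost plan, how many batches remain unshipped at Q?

Minimum-cost shipments:
  Q–Quincy: 30 batches
  R–Kent: 70 batches
Total cost = 260.
Q ships 30 of its 30, leaving 0.

0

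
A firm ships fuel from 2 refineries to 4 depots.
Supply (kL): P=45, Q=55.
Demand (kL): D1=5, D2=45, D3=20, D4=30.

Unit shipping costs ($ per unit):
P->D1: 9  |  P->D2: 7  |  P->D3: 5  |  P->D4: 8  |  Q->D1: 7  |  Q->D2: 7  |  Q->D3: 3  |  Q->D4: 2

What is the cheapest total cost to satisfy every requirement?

One minimum-cost allocation:
  P–D2: 45 kL
  Q–D1: 5 kL
  Q–D3: 20 kL
  Q–D4: 30 kL
Total cost = $470.
(Supply check: P ships 45; Q ships 55.)

470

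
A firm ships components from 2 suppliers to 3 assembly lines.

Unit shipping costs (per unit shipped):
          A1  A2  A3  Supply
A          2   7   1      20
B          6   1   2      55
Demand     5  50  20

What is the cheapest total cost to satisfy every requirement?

A cheapest plan:
  A→A1: 5 × 2 = 10
  A→A3: 15 × 1 = 15
  B→A2: 50 × 1 = 50
  B→A3: 5 × 2 = 10
Total = 10 + 15 + 50 + 10 = 85.
(Supply check: A ships 20; B ships 55.)

85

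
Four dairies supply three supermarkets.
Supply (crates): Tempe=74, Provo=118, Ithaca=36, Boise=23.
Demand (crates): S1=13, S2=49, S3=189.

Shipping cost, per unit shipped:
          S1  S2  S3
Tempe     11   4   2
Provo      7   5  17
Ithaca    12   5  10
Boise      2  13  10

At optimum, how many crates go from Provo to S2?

The minimum-cost plan:
  Tempe->S3: 74 × 2 = 148
  Provo->S1: 13 × 7 = 91
  Provo->S2: 49 × 5 = 245
  Provo->S3: 56 × 17 = 952
  Ithaca->S3: 36 × 10 = 360
  Boise->S3: 23 × 10 = 230
Total cost = 2026.
So Provo→S2 carries 49 crates.

49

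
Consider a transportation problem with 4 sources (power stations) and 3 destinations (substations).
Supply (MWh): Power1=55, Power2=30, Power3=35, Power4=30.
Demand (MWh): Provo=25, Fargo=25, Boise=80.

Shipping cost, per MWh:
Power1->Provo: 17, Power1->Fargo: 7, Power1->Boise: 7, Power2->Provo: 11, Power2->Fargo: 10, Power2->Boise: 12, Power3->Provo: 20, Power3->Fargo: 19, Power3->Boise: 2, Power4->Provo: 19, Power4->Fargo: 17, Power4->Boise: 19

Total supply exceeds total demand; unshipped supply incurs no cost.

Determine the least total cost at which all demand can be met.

950

One minimum-cost allocation:
  Power1 to Fargo: 10 × 7 = 70
  Power1 to Boise: 45 × 7 = 315
  Power2 to Provo: 25 × 11 = 275
  Power2 to Fargo: 5 × 10 = 50
  Power3 to Boise: 35 × 2 = 70
  Power4 to Fargo: 10 × 17 = 170
Total = 70 + 315 + 275 + 50 + 70 + 170 = 950.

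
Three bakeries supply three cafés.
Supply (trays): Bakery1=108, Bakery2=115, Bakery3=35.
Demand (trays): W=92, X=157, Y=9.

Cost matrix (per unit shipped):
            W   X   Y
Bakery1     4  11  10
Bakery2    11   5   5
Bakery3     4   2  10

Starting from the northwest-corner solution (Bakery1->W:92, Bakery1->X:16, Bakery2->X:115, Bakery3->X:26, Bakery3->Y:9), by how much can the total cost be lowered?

Current plan cost = 92·4 + 16·11 + 115·5 + 26·2 + 9·10 = 1261.
Optimal plan:
  Bakery1→W: 92 × 4 = 368
  Bakery1→X: 7 × 11 = 77
  Bakery1→Y: 9 × 10 = 90
  Bakery2→X: 115 × 5 = 575
  Bakery3→X: 35 × 2 = 70
Optimal cost = 1180.
Saving = 1261 − 1180 = 81.

81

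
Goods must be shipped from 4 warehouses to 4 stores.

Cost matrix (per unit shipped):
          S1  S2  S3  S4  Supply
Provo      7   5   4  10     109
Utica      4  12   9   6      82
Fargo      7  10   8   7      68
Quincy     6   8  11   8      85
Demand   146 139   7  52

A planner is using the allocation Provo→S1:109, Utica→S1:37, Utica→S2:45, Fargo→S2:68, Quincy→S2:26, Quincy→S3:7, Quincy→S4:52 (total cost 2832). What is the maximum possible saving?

906

Current plan cost = 109·7 + 37·4 + 45·12 + 68·10 + 26·8 + 7·11 + 52·8 = 2832.
Optimal plan:
  Provo–S2: 109 units
  Utica–S1: 82 units
  Fargo–S1: 9 units
  Fargo–S3: 7 units
  Fargo–S4: 52 units
  Quincy–S1: 55 units
  Quincy–S2: 30 units
Optimal cost = 1926.
Saving = 2832 − 1926 = 906.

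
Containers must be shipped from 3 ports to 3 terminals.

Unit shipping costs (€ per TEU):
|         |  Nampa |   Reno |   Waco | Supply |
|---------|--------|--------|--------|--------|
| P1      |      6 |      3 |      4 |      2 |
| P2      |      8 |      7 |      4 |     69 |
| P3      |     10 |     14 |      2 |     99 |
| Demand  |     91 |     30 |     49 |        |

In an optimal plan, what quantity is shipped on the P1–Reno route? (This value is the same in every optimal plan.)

Optimal shipments:
  P1 to Reno: 2 × €3 = €6
  P2 to Nampa: 41 × €8 = €328
  P2 to Reno: 28 × €7 = €196
  P3 to Nampa: 50 × €10 = €500
  P3 to Waco: 49 × €2 = €98
Total cost = €1128.
So P1→Reno carries 2 TEU.

2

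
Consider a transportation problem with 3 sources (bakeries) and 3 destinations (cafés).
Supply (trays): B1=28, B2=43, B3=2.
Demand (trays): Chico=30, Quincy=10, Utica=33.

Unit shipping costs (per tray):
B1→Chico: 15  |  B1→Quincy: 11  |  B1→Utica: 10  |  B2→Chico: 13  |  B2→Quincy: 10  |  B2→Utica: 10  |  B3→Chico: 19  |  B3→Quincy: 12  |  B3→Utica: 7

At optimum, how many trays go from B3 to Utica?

2

Solving gives:
  B1 to Utica: 28 trays
  B2 to Chico: 30 trays
  B2 to Quincy: 10 trays
  B2 to Utica: 3 trays
  B3 to Utica: 2 trays
Total cost = 814.
So B3→Utica carries 2 trays.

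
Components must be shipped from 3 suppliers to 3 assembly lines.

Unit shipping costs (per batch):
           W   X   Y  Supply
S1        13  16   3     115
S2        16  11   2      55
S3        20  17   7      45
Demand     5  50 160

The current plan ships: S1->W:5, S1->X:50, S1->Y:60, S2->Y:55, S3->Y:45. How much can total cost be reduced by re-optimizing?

200

Current plan cost = 5·13 + 50·16 + 60·3 + 55·2 + 45·7 = 1470.
Optimal plan:
  S1 to W: 5 × 13 = 65
  S1 to Y: 110 × 3 = 330
  S2 to X: 50 × 11 = 550
  S2 to Y: 5 × 2 = 10
  S3 to Y: 45 × 7 = 315
Optimal cost = 1270.
Saving = 1470 − 1270 = 200.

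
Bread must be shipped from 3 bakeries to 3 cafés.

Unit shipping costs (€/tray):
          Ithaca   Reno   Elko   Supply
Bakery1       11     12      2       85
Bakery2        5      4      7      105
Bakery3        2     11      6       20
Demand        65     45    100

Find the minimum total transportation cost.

720

One minimum-cost allocation:
  Bakery1–Elko: 85 trays
  Bakery2–Ithaca: 45 trays
  Bakery2–Reno: 45 trays
  Bakery2–Elko: 15 trays
  Bakery3–Ithaca: 20 trays
Total cost = €720.
(Supply check: Bakery1 ships 85; Bakery2 ships 105; Bakery3 ships 20.)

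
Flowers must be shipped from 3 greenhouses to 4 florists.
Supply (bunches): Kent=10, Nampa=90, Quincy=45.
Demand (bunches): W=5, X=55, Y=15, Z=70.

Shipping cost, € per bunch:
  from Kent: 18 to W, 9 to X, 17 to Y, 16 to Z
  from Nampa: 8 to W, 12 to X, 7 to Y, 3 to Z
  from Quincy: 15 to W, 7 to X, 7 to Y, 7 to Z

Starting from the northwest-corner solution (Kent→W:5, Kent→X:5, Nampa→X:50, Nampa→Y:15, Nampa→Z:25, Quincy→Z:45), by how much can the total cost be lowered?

470

Current plan cost = 5·18 + 5·9 + 50·12 + 15·7 + 25·3 + 45·7 = €1230.
Optimal plan:
  Kent→X: 10 bunches
  Nampa→W: 5 bunches
  Nampa→Y: 15 bunches
  Nampa→Z: 70 bunches
  Quincy→X: 45 bunches
Optimal cost = €760.
Saving = 1230 − 760 = €470.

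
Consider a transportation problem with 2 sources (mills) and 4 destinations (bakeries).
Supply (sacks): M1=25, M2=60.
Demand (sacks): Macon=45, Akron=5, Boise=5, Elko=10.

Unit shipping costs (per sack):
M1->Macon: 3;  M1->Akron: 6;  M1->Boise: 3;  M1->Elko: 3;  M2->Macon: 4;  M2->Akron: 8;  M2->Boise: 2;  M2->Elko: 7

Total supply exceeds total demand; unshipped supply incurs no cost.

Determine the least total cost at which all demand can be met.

Optimal allocation:
  M1–Macon: 10 × 3 = 30
  M1–Akron: 5 × 6 = 30
  M1–Elko: 10 × 3 = 30
  M2–Macon: 35 × 4 = 140
  M2–Boise: 5 × 2 = 10
Total = 30 + 30 + 30 + 140 + 10 = 240.
(Supply check: M1 ships 25; M2 ships 40.)

240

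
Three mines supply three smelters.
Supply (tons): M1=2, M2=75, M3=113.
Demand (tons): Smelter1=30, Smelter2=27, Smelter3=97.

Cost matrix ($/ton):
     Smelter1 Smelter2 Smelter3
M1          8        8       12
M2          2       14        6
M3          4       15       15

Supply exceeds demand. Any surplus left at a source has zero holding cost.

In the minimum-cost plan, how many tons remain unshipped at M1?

Minimum-cost shipments:
  M1–Smelter2: 2 × $8 = $16
  M2–Smelter3: 75 × $6 = $450
  M3–Smelter1: 30 × $4 = $120
  M3–Smelter2: 25 × $15 = $375
  M3–Smelter3: 22 × $15 = $330
Total cost = $1291.
M1 ships 2 of its 2, leaving 0.

0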